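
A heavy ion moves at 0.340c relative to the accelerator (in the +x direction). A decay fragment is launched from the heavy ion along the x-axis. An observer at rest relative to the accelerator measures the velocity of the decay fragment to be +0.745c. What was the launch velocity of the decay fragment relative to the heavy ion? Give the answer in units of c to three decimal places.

+0.542c

Invert the composition law: u' = (u − v)/(1 − uv/c²).
u' = (0.745 − 0.340) / (1 − (0.745)(0.340)) = 0.4050/0.7467 = 0.5424.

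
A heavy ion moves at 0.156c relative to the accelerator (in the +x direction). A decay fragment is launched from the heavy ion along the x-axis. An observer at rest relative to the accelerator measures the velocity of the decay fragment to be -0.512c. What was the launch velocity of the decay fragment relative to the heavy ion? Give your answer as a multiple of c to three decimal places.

Invert the composition law: u' = (u − v)/(1 − uv/c²).
u' = (-0.512 − 0.156) / (1 − (-0.512)(0.156)) = -0.6680/1.0799 = -0.6186.

-0.619c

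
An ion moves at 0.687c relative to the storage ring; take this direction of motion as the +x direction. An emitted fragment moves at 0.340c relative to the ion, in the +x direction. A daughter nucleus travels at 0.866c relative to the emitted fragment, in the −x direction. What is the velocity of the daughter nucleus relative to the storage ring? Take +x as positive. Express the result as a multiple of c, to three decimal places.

Apply u = (u' + v)/(1 + u'v/c²) successively, working outward toward the storage ring.
Start: velocity of the ion relative to the storage ring = 0.6870c.
Compose with the emitted fragment (u' = 0.340 in the ion frame): u_1 = (0.340 + 0.687) / (1 + 0.340·0.687) = 1.0270/1.2336 = 0.8325.
Compose with the daughter nucleus (u' = -0.866 in the emitted fragment frame): u_2 = (-0.866 + 0.833) / (1 + (-0.866)·0.833) = -0.0335/0.2790 = -0.1199.

-0.120c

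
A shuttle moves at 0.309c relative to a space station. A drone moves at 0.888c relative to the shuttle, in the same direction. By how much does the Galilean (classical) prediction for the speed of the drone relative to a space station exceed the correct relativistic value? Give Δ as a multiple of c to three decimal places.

Δ = 0.258c

Galilean: u_cl = 0.888 + 0.309 = 1.1970.
Relativistic: u_rel = (0.888 + 0.309) / (1 + 0.888·0.309) = 1.1970/1.2744 = 0.9393.
Δ = 1.1970 − 0.9393 = 0.2577.
(The classical prediction exceeds c; the relativistic result does not.)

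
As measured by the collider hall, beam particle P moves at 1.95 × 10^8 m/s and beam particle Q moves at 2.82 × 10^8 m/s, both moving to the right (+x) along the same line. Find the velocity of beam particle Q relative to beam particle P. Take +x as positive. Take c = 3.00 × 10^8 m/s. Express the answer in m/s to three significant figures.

β_A = 0.650, β_B = 0.940 (dividing each by c = 3.00 × 10^8 m/s).
Transform to A's frame with the inverse velocity-addition law: u' = (u − v)/(1 − uv/c²), taking u = β_B and v = β_A.
u' = (0.940 − 0.650) / (1 − (0.650)(0.940)) = 0.2900/0.3890 = 0.7455.
u' = 0.7455 × 3.00 × 10^8 m/s.

+2.24 × 10^8 m/s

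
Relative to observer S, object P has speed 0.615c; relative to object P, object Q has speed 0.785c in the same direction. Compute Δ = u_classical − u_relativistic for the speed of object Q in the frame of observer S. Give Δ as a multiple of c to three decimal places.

Δ = 0.456c

Galilean: u_cl = 0.785 + 0.615 = 1.4000.
Relativistic: u_rel = (0.785 + 0.615) / (1 + 0.785·0.615) = 1.4000/1.4828 = 0.9442.
Δ = 1.4000 − 0.9442 = 0.4558.
(The classical prediction exceeds c; the relativistic result does not.)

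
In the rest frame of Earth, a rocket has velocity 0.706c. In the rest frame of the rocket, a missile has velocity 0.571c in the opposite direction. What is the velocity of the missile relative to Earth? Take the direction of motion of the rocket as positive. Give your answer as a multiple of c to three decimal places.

+0.226c

With v = 0.706 and u' = -0.571 (in units of c),
u = (u' + v)/(1 + u'v/c²):
u = (-0.571 + 0.706) / (1 + (-0.571)·0.706) = 0.1350/0.5969 = 0.2262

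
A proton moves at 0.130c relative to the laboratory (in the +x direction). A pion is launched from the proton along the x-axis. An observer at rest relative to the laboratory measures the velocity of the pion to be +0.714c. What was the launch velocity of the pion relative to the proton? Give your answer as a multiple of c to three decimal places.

+0.644c

Invert the composition law: u' = (u − v)/(1 − uv/c²).
u' = (0.714 − 0.130) / (1 − (0.714)(0.130)) = 0.5840/0.9072 = 0.6438.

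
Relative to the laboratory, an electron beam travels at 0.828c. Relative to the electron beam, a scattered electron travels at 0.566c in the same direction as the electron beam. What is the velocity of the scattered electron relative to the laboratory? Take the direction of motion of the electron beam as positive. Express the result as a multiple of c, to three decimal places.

0.949c

With v = 0.828 and u' = 0.566 (in units of c),
u = (u' + v)/(1 + u'v/c²):
u = (0.566 + 0.828) / (1 + 0.566·0.828) = 1.3940/1.4686 = 0.9492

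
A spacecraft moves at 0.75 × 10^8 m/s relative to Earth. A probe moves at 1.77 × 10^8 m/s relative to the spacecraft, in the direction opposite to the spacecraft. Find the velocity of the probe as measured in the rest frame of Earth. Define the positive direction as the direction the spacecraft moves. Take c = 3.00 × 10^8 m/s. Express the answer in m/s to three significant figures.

-1.20 × 10^8 m/s

In units of c (dividing by 3.00 × 10^8 m/s): v = 0.250, u' = -0.590.
u = (u' + v)/(1 + u'v/c²):
u = (-0.590 + 0.250) / (1 + (-0.590)·0.250) = -0.3400/0.8525 = -0.3988
(Galilean addition would give -0.340c.)
Converting back: u = -0.3988 × 3.00 × 10^8 m/s.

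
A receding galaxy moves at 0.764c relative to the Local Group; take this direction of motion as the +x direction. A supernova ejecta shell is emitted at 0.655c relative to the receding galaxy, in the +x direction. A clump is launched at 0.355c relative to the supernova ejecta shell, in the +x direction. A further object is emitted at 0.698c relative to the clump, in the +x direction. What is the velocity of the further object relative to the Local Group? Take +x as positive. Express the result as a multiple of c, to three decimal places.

0.995c

Apply u = (u' + v)/(1 + u'v/c²) successively, working outward toward the Local Group.
Start: velocity of the receding galaxy relative to the Local Group = 0.7640c.
Compose with the supernova ejecta shell (u' = 0.655 in the receding galaxy frame): u_1 = (0.655 + 0.764) / (1 + 0.655·0.764) = 1.4190/1.5004 = 0.9457.
Compose with the clump (u' = 0.355 in the supernova ejecta shell frame): u_2 = (0.355 + 0.946) / (1 + 0.355·0.946) = 1.3007/1.3357 = 0.9738.
Compose with the further object (u' = 0.698 in the clump frame): u_3 = (0.698 + 0.974) / (1 + 0.698·0.974) = 1.6718/1.6797 = 0.9953.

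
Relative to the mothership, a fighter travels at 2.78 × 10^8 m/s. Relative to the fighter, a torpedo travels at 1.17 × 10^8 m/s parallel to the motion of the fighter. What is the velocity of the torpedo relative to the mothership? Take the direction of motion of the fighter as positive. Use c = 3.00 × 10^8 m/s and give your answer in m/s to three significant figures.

In units of c (dividing by 3.00 × 10^8 m/s): v = 0.927, u' = 0.390.
u = (u' + v)/(1 + u'v/c²):
u = (0.390 + 0.927) / (1 + 0.390·0.927) = 1.3167/1.3614 = 0.9671
Converting back: u = 0.9671 × 3.00 × 10^8 m/s.

2.90 × 10^8 m/s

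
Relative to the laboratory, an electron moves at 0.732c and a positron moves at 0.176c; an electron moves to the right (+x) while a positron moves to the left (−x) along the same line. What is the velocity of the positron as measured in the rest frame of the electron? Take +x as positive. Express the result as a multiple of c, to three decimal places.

-0.804c

β_A = 0.732, β_B = -0.176.
Transform to A's frame with the inverse velocity-addition law: u' = (u − v)/(1 − uv/c²), taking u = β_B and v = β_A.
u' = (-0.176 − 0.732) / (1 − (0.732)(-0.176)) = -0.9080/1.1288 = -0.8044.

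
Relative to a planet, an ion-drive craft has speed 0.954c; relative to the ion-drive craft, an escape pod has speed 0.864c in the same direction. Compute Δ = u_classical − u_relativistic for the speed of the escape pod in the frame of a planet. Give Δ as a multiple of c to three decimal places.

Galilean: u_cl = 0.864 + 0.954 = 1.8180.
Relativistic: u_rel = (0.864 + 0.954) / (1 + 0.864·0.954) = 1.8180/1.8243 = 0.9966.
Δ = 1.8180 − 0.9966 = 0.8214.
(The classical prediction exceeds c; the relativistic result does not.)

Δ = 0.821c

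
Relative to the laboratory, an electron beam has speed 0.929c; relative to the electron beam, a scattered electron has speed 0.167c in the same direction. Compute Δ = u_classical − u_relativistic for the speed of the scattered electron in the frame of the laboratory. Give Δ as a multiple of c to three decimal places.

Δ = 0.147c

Galilean: u_cl = 0.167 + 0.929 = 1.0960.
Relativistic: u_rel = (0.167 + 0.929) / (1 + 0.167·0.929) = 1.0960/1.1551 = 0.9488.
Δ = 1.0960 − 0.9488 = 0.1472.
(The classical prediction exceeds c; the relativistic result does not.)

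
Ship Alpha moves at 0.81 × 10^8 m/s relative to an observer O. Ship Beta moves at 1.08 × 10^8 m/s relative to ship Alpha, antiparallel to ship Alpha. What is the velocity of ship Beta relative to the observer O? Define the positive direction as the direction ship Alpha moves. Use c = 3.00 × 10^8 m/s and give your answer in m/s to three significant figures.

-2.99 × 10^7 m/s

In units of c (dividing by 3.00 × 10^8 m/s): v = 0.270, u' = -0.360.
u = (u' + v)/(1 + u'v/c²):
u = (-0.360 + 0.270) / (1 + (-0.360)·0.270) = -0.0900/0.9028 = -0.0997
(Galilean addition would give -0.090c.)
Converting back: u = -0.0997 × 3.00 × 10^8 m/s.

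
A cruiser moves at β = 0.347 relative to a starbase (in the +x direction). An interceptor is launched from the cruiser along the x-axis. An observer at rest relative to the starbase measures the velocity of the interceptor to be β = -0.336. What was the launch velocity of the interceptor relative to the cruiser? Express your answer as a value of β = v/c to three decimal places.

β = -0.612

Invert the composition law: u' = (u − v)/(1 − uv/c²).
u' = (-0.336 − 0.347) / (1 − (-0.336)(0.347)) = -0.6830/1.1166 = -0.6117.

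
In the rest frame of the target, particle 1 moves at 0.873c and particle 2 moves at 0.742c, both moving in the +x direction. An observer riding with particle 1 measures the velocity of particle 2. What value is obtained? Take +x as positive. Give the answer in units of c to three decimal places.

β_A = 0.873, β_B = 0.742.
Transform to A's frame with the inverse velocity-addition law: u' = (u − v)/(1 − uv/c²), taking u = β_B and v = β_A.
u' = (0.742 − 0.873) / (1 − (0.873)(0.742)) = -0.1310/0.3522 = -0.3719.

-0.372c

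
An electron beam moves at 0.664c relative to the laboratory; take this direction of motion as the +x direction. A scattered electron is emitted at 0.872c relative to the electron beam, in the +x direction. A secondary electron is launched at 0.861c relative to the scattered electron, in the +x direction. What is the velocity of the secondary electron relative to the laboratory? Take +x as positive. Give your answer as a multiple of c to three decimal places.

Apply u = (u' + v)/(1 + u'v/c²) successively, working outward toward the laboratory.
Start: velocity of the electron beam relative to the laboratory = 0.6640c.
Compose with the scattered electron (u' = 0.872 in the electron beam frame): u_1 = (0.872 + 0.664) / (1 + 0.872·0.664) = 1.5360/1.5790 = 0.9728.
Compose with the secondary electron (u' = 0.861 in the scattered electron frame): u_2 = (0.861 + 0.973) / (1 + 0.861·0.973) = 1.8338/1.8375 = 0.9979.

0.998c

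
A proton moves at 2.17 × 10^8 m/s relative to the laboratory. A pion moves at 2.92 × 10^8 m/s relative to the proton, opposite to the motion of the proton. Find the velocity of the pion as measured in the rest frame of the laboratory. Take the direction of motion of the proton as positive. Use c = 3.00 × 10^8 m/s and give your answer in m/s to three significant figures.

-2.53 × 10^8 m/s

In units of c (dividing by 3.00 × 10^8 m/s): v = 0.723, u' = -0.973.
u = (u' + v)/(1 + u'v/c²):
u = (-0.973 + 0.723) / (1 + (-0.973)·0.723) = -0.2500/0.2960 = -0.8447
(Galilean addition would give -0.250c.)
Converting back: u = -0.8447 × 3.00 × 10^8 m/s.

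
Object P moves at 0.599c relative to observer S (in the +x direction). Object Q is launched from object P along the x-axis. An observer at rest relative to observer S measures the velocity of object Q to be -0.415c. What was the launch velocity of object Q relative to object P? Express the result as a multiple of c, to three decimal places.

-0.812c

Invert the composition law: u' = (u − v)/(1 − uv/c²).
u' = (-0.415 − 0.599) / (1 − (-0.415)(0.599)) = -1.0140/1.2486 = -0.8121.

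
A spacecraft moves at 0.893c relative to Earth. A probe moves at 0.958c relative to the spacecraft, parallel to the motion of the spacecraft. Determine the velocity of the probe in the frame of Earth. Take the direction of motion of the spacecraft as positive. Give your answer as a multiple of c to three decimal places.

0.998c

With v = 0.893 and u' = 0.958 (in units of c),
u = (u' + v)/(1 + u'v/c²):
u = (0.958 + 0.893) / (1 + 0.958·0.893) = 1.8510/1.8555 = 0.9976
(Galilean addition would give +1.851c, exceeding c.)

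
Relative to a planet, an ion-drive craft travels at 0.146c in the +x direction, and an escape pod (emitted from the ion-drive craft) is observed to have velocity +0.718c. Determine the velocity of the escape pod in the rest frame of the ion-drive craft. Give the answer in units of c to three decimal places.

Invert the composition law: u' = (u − v)/(1 − uv/c²).
u' = (0.718 − 0.146) / (1 − (0.718)(0.146)) = 0.5720/0.8952 = 0.6390.

+0.639c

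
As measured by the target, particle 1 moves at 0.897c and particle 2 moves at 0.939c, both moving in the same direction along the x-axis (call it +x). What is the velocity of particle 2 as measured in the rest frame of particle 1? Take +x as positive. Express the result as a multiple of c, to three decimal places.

β_A = 0.897, β_B = 0.939.
Transform to A's frame with the inverse velocity-addition law: u' = (u − v)/(1 − uv/c²), taking u = β_B and v = β_A.
u' = (0.939 − 0.897) / (1 − (0.897)(0.939)) = 0.0420/0.1577 = 0.2663.

+0.266c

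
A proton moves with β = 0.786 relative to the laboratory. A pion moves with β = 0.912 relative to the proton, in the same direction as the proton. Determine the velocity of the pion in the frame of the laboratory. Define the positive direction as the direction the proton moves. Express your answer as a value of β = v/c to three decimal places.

β = 0.989

With v = 0.786 and u' = 0.912 (in units of c),
u = (u' + v)/(1 + u'v/c²):
u = (0.912 + 0.786) / (1 + 0.912·0.786) = 1.6980/1.7168 = 0.9890
(Galilean addition would give +1.698c, exceeding c.)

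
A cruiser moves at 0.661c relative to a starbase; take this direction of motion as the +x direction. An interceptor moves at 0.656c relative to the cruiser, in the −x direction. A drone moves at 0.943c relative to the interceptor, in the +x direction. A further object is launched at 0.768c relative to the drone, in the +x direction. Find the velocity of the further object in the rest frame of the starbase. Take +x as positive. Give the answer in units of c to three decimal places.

+0.992c

Apply u = (u' + v)/(1 + u'v/c²) successively, working outward toward the starbase.
Start: velocity of the cruiser relative to the starbase = 0.6610c.
Compose with the interceptor (u' = -0.656 in the cruiser frame): u_1 = (-0.656 + 0.661) / (1 + (-0.656)·0.661) = 0.0050/0.5664 = 0.0088.
Compose with the drone (u' = 0.943 in the interceptor frame): u_2 = (0.943 + 0.009) / (1 + 0.943·0.009) = 0.9518/1.0083 = 0.9440.
Compose with the further object (u' = 0.768 in the drone frame): u_3 = (0.768 + 0.944) / (1 + 0.768·0.944) = 1.7120/1.7250 = 0.9925.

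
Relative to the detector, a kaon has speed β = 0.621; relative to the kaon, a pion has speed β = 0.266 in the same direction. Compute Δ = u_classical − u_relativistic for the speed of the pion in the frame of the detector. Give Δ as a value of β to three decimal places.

Galilean: u_cl = 0.266 + 0.621 = 0.8870.
Relativistic: u_rel = (0.266 + 0.621) / (1 + 0.266·0.621) = 0.8870/1.1652 = 0.7613.
Δ = 0.8870 − 0.7613 = 0.1257.

Δ = 0.126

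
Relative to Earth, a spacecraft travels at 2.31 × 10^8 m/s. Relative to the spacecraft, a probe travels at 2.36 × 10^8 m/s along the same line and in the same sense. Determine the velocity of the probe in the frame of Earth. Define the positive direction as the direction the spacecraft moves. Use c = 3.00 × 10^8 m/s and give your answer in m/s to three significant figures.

2.91 × 10^8 m/s

In units of c (dividing by 3.00 × 10^8 m/s): v = 0.770, u' = 0.787.
u = (u' + v)/(1 + u'v/c²):
u = (0.787 + 0.770) / (1 + 0.787·0.770) = 1.5567/1.6057 = 0.9694
(Galilean addition would give +1.557c, exceeding c.)
Converting back: u = 0.9694 × 3.00 × 10^8 m/s.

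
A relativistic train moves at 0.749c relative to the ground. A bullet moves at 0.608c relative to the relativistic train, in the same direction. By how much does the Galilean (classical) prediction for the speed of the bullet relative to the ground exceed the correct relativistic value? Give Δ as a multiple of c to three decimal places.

Δ = 0.425c

Galilean: u_cl = 0.608 + 0.749 = 1.3570.
Relativistic: u_rel = (0.608 + 0.749) / (1 + 0.608·0.749) = 1.3570/1.4554 = 0.9324.
Δ = 1.3570 − 0.9324 = 0.4246.
(The classical prediction exceeds c; the relativistic result does not.)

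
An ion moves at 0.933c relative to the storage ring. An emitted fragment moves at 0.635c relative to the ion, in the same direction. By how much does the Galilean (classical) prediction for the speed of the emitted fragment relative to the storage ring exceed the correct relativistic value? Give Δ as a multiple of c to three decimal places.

Galilean: u_cl = 0.635 + 0.933 = 1.5680.
Relativistic: u_rel = (0.635 + 0.933) / (1 + 0.635·0.933) = 1.5680/1.5925 = 0.9846.
Δ = 1.5680 − 0.9846 = 0.5834.
(The classical prediction exceeds c; the relativistic result does not.)

Δ = 0.583c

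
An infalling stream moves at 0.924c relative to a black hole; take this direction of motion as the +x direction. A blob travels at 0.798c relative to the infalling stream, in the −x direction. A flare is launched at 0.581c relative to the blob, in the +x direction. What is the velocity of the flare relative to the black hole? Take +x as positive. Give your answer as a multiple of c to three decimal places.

Apply u = (u' + v)/(1 + u'v/c²) successively, working outward toward the black hole.
Start: velocity of the infalling stream relative to the black hole = 0.9240c.
Compose with the blob (u' = -0.798 in the infalling stream frame): u_1 = (-0.798 + 0.924) / (1 + (-0.798)·0.924) = 0.1260/0.2626 = 0.4797.
Compose with the flare (u' = 0.581 in the blob frame): u_2 = (0.581 + 0.480) / (1 + 0.581·0.480) = 1.0607/1.2787 = 0.8295.

+0.830c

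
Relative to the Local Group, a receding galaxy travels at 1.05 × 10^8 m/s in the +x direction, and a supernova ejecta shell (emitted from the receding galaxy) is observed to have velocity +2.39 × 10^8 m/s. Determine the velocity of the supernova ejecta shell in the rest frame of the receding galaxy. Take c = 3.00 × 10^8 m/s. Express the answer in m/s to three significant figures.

v = 0.350c, u = 0.797c.
Invert the composition law: u' = (u − v)/(1 − uv/c²).
u' = (0.797 − 0.350) / (1 − (0.797)(0.350)) = 0.4467/0.7212 = 0.6194.
u' = 0.6194 × 3.00 × 10^8 m/s.

+1.86 × 10^8 m/s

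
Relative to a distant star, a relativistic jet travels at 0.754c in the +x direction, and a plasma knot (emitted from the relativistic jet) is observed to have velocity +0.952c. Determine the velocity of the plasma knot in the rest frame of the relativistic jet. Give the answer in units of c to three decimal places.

+0.702c

Invert the composition law: u' = (u − v)/(1 − uv/c²).
u' = (0.952 − 0.754) / (1 − (0.952)(0.754)) = 0.1980/0.2822 = 0.7016.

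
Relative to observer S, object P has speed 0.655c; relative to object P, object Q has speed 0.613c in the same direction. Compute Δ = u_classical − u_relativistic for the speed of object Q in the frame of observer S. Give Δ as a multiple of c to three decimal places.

Galilean: u_cl = 0.613 + 0.655 = 1.2680.
Relativistic: u_rel = (0.613 + 0.655) / (1 + 0.613·0.655) = 1.2680/1.4015 = 0.9047.
Δ = 1.2680 − 0.9047 = 0.3633.
(The classical prediction exceeds c; the relativistic result does not.)

Δ = 0.363c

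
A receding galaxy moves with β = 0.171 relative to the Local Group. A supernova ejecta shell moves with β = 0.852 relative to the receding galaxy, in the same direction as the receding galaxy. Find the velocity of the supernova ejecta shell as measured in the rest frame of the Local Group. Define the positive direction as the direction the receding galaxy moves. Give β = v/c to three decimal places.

β = 0.893

With v = 0.171 and u' = 0.852 (in units of c),
u = (u' + v)/(1 + u'v/c²):
u = (0.852 + 0.171) / (1 + 0.852·0.171) = 1.0230/1.1457 = 0.8929
(Galilean addition would give +1.023c, exceeding c.)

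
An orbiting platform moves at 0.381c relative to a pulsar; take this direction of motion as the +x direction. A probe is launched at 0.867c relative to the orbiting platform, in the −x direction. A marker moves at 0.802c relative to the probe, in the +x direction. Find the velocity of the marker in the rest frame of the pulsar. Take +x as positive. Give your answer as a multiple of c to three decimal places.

+0.182c

Apply u = (u' + v)/(1 + u'v/c²) successively, working outward toward the pulsar.
Start: velocity of the orbiting platform relative to the pulsar = 0.3810c.
Compose with the probe (u' = -0.867 in the orbiting platform frame): u_1 = (-0.867 + 0.381) / (1 + (-0.867)·0.381) = -0.4860/0.6697 = -0.7257.
Compose with the marker (u' = 0.802 in the probe frame): u_2 = (0.802 + (-0.726)) / (1 + 0.802·(-0.726)) = 0.0763/0.4180 = 0.1825.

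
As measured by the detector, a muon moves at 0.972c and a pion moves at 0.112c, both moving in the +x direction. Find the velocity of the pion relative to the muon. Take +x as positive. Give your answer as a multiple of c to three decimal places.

-0.965c

β_A = 0.972, β_B = 0.112.
Transform to A's frame with the inverse velocity-addition law: u' = (u − v)/(1 − uv/c²), taking u = β_B and v = β_A.
u' = (0.112 − 0.972) / (1 − (0.972)(0.112)) = -0.8600/0.8911 = -0.9651.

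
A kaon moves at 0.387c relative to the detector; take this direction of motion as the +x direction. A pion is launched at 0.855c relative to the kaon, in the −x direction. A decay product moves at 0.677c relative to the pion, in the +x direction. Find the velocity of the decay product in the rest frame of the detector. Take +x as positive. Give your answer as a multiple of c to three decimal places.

-0.043c

Apply u = (u' + v)/(1 + u'v/c²) successively, working outward toward the detector.
Start: velocity of the kaon relative to the detector = 0.3870c.
Compose with the pion (u' = -0.855 in the kaon frame): u_1 = (-0.855 + 0.387) / (1 + (-0.855)·0.387) = -0.4680/0.6691 = -0.6994.
Compose with the decay product (u' = 0.677 in the pion frame): u_2 = (0.677 + (-0.699)) / (1 + 0.677·(-0.699)) = -0.0224/0.5265 = -0.0426.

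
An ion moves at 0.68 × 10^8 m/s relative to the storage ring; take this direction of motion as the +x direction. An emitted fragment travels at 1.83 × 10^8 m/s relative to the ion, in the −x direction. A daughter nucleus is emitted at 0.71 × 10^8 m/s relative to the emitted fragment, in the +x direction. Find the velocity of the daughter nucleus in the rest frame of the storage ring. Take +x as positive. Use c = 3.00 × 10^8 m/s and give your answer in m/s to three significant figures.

Apply u = (u' + v)/(1 + u'v/c²) successively, working outward toward the storage ring.
(Dividing each given speed by c = 3.00 × 10^8 m/s to work in units of c.)
Start: velocity of the ion relative to the storage ring = 0.2267c.
Compose with the emitted fragment (u' = -0.610 in the ion frame): u_1 = (-0.610 + 0.227) / (1 + (-0.610)·0.227) = -0.3833/0.8617 = -0.4448.
Compose with the daughter nucleus (u' = 0.237 in the emitted fragment frame): u_2 = (0.237 + (-0.445)) / (1 + 0.237·(-0.445)) = -0.2082/0.8947 = -0.2327.
So u = -0.2327 × 3.00 × 10^8 m/s.

-6.98 × 10^7 m/s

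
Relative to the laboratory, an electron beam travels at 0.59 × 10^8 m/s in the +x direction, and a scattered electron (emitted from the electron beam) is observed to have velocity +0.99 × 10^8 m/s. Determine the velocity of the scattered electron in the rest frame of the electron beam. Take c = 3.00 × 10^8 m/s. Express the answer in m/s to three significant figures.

v = 0.197c, u = 0.330c.
Invert the composition law: u' = (u − v)/(1 − uv/c²).
u' = (0.330 − 0.197) / (1 − (0.330)(0.197)) = 0.1333/0.9351 = 0.1426.
u' = 0.1426 × 3.00 × 10^8 m/s.

+4.28 × 10^7 m/s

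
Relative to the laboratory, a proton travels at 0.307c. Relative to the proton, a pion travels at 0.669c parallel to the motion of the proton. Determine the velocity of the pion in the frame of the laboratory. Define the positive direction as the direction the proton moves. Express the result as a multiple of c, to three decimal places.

With v = 0.307 and u' = 0.669 (in units of c),
u = (u' + v)/(1 + u'v/c²):
u = (0.669 + 0.307) / (1 + 0.669·0.307) = 0.9760/1.2054 = 0.8097
(Galilean addition would give +0.976c.)

0.810c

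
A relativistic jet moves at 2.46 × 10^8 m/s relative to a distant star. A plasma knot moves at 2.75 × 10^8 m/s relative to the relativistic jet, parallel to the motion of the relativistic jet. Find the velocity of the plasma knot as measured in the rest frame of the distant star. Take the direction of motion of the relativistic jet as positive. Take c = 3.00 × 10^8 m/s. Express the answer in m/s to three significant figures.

In units of c (dividing by 3.00 × 10^8 m/s): v = 0.820, u' = 0.917.
u = (u' + v)/(1 + u'v/c²):
u = (0.917 + 0.820) / (1 + 0.917·0.820) = 1.7367/1.7517 = 0.9914
Converting back: u = 0.9914 × 3.00 × 10^8 m/s.

2.97 × 10^8 m/s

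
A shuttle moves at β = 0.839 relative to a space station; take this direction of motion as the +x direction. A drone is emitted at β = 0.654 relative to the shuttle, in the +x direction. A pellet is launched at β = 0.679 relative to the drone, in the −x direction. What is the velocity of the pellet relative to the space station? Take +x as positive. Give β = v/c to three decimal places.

β = +0.825

Apply u = (u' + v)/(1 + u'v/c²) successively, working outward toward the space station.
Start: velocity of the shuttle relative to the space station = 0.8390c.
Compose with the drone (u' = 0.654 in the shuttle frame): u_1 = (0.654 + 0.839) / (1 + 0.654·0.839) = 1.4930/1.5487 = 0.9640.
Compose with the pellet (u' = -0.679 in the drone frame): u_2 = (-0.679 + 0.964) / (1 + (-0.679)·0.964) = 0.2850/0.3454 = 0.8252.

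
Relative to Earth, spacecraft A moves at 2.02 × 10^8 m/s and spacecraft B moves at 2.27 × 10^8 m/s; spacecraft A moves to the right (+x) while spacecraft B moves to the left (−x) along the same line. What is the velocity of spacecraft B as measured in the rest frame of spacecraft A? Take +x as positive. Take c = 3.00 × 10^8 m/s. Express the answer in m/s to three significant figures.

-2.84 × 10^8 m/s

β_A = 0.673, β_B = -0.757 (dividing each by c = 3.00 × 10^8 m/s).
Transform to A's frame with the inverse velocity-addition law: u' = (u − v)/(1 − uv/c²), taking u = β_B and v = β_A.
u' = (-0.757 − 0.673) / (1 − (0.673)(-0.757)) = -1.4300/1.5095 = -0.9473.
u' = -0.9473 × 3.00 × 10^8 m/s.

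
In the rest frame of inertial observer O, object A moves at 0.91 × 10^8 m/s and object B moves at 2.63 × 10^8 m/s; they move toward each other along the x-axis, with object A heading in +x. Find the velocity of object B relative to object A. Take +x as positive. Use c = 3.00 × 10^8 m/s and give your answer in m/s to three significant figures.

β_A = 0.303, β_B = -0.877 (dividing each by c = 3.00 × 10^8 m/s).
Transform to A's frame with the inverse velocity-addition law: u' = (u − v)/(1 − uv/c²), taking u = β_B and v = β_A.
u' = (-0.877 − 0.303) / (1 − (0.303)(-0.877)) = -1.1800/1.2659 = -0.9321.
u' = -0.9321 × 3.00 × 10^8 m/s.

-2.80 × 10^8 m/s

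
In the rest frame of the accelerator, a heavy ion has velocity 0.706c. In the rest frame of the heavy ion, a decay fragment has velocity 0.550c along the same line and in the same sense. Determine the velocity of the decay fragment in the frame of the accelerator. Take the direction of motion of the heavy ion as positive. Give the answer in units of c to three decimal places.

With v = 0.706 and u' = 0.550 (in units of c),
u = (u' + v)/(1 + u'v/c²):
u = (0.550 + 0.706) / (1 + 0.550·0.706) = 1.2560/1.3883 = 0.9047

0.905c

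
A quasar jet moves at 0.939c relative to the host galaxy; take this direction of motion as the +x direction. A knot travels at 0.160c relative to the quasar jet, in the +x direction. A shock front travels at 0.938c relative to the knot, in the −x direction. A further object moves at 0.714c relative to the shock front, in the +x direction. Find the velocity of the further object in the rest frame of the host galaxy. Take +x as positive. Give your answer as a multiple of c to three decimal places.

+0.788c

Apply u = (u' + v)/(1 + u'v/c²) successively, working outward toward the host galaxy.
Start: velocity of the quasar jet relative to the host galaxy = 0.9390c.
Compose with the knot (u' = 0.160 in the quasar jet frame): u_1 = (0.160 + 0.939) / (1 + 0.160·0.939) = 1.0990/1.1502 = 0.9555.
Compose with the shock front (u' = -0.938 in the knot frame): u_2 = (-0.938 + 0.955) / (1 + (-0.938)·0.955) = 0.0175/0.1038 = 0.1682.
Compose with the further object (u' = 0.714 in the shock front frame): u_3 = (0.714 + 0.168) / (1 + 0.714·0.168) = 0.8822/1.1201 = 0.7876.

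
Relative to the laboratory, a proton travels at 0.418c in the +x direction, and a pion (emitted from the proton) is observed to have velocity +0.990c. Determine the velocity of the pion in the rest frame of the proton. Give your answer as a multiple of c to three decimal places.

+0.976c

Invert the composition law: u' = (u − v)/(1 − uv/c²).
u' = (0.990 − 0.418) / (1 − (0.990)(0.418)) = 0.5720/0.5862 = 0.9758.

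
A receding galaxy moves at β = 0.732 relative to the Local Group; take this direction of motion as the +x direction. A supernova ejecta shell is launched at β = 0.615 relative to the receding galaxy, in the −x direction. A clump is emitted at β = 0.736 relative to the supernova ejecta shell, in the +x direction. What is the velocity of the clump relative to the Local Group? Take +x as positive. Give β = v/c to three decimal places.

Apply u = (u' + v)/(1 + u'v/c²) successively, working outward toward the Local Group.
Start: velocity of the receding galaxy relative to the Local Group = 0.7320c.
Compose with the supernova ejecta shell (u' = -0.615 in the receding galaxy frame): u_1 = (-0.615 + 0.732) / (1 + (-0.615)·0.732) = 0.1170/0.5498 = 0.2128.
Compose with the clump (u' = 0.736 in the supernova ejecta shell frame): u_2 = (0.736 + 0.213) / (1 + 0.736·0.213) = 0.9488/1.1566 = 0.8203.

β = +0.820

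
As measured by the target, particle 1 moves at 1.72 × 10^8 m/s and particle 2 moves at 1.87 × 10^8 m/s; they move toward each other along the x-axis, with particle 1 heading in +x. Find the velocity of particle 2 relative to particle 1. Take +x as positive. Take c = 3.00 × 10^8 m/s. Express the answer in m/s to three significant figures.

-2.64 × 10^8 m/s

β_A = 0.573, β_B = -0.623 (dividing each by c = 3.00 × 10^8 m/s).
Transform to A's frame with the inverse velocity-addition law: u' = (u − v)/(1 − uv/c²), taking u = β_B and v = β_A.
u' = (-0.623 − 0.573) / (1 − (0.573)(-0.623)) = -1.1967/1.3574 = -0.8816.
u' = -0.8816 × 3.00 × 10^8 m/s.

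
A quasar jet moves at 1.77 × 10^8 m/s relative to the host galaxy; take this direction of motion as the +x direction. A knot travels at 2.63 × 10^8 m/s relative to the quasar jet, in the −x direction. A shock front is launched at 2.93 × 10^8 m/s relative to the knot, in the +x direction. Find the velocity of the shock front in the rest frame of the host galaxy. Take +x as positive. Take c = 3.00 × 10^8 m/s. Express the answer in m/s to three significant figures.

+2.73 × 10^8 m/s

Apply u = (u' + v)/(1 + u'v/c²) successively, working outward toward the host galaxy.
(Dividing each given speed by c = 3.00 × 10^8 m/s to work in units of c.)
Start: velocity of the quasar jet relative to the host galaxy = 0.5900c.
Compose with the knot (u' = -0.877 in the quasar jet frame): u_1 = (-0.877 + 0.590) / (1 + (-0.877)·0.590) = -0.2867/0.4828 = -0.5938.
Compose with the shock front (u' = 0.977 in the knot frame): u_2 = (0.977 + (-0.594)) / (1 + 0.977·(-0.594)) = 0.3829/0.4201 = 0.9115.
So u = 0.9115 × 3.00 × 10^8 m/s.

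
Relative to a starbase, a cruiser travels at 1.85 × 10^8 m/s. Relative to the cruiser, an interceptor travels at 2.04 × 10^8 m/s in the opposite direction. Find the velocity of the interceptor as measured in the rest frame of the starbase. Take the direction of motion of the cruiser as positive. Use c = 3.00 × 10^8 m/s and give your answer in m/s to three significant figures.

In units of c (dividing by 3.00 × 10^8 m/s): v = 0.617, u' = -0.680.
u = (u' + v)/(1 + u'v/c²):
u = (-0.680 + 0.617) / (1 + (-0.680)·0.617) = -0.0633/0.5807 = -0.1091
Converting back: u = -0.1091 × 3.00 × 10^8 m/s.

-3.27 × 10^7 m/s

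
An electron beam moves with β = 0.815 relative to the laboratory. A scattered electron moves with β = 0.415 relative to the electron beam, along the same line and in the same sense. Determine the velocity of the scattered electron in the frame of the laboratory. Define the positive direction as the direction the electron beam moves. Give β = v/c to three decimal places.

β = 0.919

With v = 0.815 and u' = 0.415 (in units of c),
u = (u' + v)/(1 + u'v/c²):
u = (0.415 + 0.815) / (1 + 0.415·0.815) = 1.2300/1.3382 = 0.9191
(Galilean addition would give +1.230c, exceeding c.)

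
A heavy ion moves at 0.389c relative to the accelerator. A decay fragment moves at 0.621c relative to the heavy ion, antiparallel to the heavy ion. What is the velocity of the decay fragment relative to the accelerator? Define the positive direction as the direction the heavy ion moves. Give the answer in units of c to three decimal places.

With v = 0.389 and u' = -0.621 (in units of c),
u = (u' + v)/(1 + u'v/c²):
u = (-0.621 + 0.389) / (1 + (-0.621)·0.389) = -0.2320/0.7584 = -0.3059
(Galilean addition would give -0.232c.)

-0.306c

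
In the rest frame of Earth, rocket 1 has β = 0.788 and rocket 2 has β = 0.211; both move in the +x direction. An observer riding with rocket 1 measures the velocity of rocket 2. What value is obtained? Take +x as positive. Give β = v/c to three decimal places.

β_A = 0.788, β_B = 0.211.
Transform to A's frame with the inverse velocity-addition law: u' = (u − v)/(1 − uv/c²), taking u = β_B and v = β_A.
u' = (0.211 − 0.788) / (1 − (0.788)(0.211)) = -0.5770/0.8337 = -0.6921.

β = -0.692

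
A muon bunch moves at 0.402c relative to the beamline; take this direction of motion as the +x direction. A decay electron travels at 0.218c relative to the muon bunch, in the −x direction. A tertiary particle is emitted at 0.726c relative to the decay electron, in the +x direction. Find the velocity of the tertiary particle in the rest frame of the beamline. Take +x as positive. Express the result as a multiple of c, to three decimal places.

+0.809c

Apply u = (u' + v)/(1 + u'v/c²) successively, working outward toward the beamline.
Start: velocity of the muon bunch relative to the beamline = 0.4020c.
Compose with the decay electron (u' = -0.218 in the muon bunch frame): u_1 = (-0.218 + 0.402) / (1 + (-0.218)·0.402) = 0.1840/0.9124 = 0.2017.
Compose with the tertiary particle (u' = 0.726 in the decay electron frame): u_2 = (0.726 + 0.202) / (1 + 0.726·0.202) = 0.9277/1.1464 = 0.8092.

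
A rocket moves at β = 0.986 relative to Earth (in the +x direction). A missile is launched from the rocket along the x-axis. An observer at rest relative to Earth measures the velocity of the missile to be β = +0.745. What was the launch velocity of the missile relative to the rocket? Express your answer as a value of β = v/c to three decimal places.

β = -0.908

Invert the composition law: u' = (u − v)/(1 − uv/c²).
u' = (0.745 − 0.986) / (1 − (0.745)(0.986)) = -0.2410/0.2654 = -0.9080.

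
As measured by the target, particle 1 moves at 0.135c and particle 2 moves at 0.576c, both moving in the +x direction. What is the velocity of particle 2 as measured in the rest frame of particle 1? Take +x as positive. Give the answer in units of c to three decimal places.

+0.478c

β_A = 0.135, β_B = 0.576.
Transform to A's frame with the inverse velocity-addition law: u' = (u − v)/(1 − uv/c²), taking u = β_B and v = β_A.
u' = (0.576 − 0.135) / (1 − (0.135)(0.576)) = 0.4410/0.9222 = 0.4782.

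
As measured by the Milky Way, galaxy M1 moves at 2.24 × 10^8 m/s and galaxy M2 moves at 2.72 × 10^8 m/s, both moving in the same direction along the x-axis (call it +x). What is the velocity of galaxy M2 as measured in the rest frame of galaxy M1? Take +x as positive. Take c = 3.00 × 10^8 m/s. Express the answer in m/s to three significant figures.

β_A = 0.747, β_B = 0.907 (dividing each by c = 3.00 × 10^8 m/s).
Transform to A's frame with the inverse velocity-addition law: u' = (u − v)/(1 − uv/c²), taking u = β_B and v = β_A.
u' = (0.907 − 0.747) / (1 − (0.747)(0.907)) = 0.1600/0.3230 = 0.4953.
u' = 0.4953 × 3.00 × 10^8 m/s.

+1.49 × 10^8 m/s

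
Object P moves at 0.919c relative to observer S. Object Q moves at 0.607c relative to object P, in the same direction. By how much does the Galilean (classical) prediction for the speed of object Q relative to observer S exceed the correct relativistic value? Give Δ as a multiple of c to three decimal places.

Δ = 0.546c

Galilean: u_cl = 0.607 + 0.919 = 1.5260.
Relativistic: u_rel = (0.607 + 0.919) / (1 + 0.607·0.919) = 1.5260/1.5578 = 0.9796.
Δ = 1.5260 − 0.9796 = 0.5464.
(The classical prediction exceeds c; the relativistic result does not.)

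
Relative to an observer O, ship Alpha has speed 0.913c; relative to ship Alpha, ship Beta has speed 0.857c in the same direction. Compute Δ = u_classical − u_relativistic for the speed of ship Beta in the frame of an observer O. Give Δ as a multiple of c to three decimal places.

Galilean: u_cl = 0.857 + 0.913 = 1.7700.
Relativistic: u_rel = (0.857 + 0.913) / (1 + 0.857·0.913) = 1.7700/1.7824 = 0.9930.
Δ = 1.7700 − 0.9930 = 0.7770.
(The classical prediction exceeds c; the relativistic result does not.)

Δ = 0.777c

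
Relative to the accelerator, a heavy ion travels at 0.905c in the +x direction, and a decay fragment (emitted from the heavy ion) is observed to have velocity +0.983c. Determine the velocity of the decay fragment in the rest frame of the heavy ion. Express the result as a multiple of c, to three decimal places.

+0.707c

Invert the composition law: u' = (u − v)/(1 − uv/c²).
u' = (0.983 − 0.905) / (1 − (0.983)(0.905)) = 0.0780/0.1104 = 0.7066.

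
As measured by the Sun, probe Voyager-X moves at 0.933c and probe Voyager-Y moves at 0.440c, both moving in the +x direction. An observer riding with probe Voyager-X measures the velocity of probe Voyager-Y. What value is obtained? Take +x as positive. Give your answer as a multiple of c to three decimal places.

-0.836c

β_A = 0.933, β_B = 0.440.
Transform to A's frame with the inverse velocity-addition law: u' = (u − v)/(1 − uv/c²), taking u = β_B and v = β_A.
u' = (0.440 − 0.933) / (1 − (0.933)(0.440)) = -0.4930/0.5895 = -0.8363.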